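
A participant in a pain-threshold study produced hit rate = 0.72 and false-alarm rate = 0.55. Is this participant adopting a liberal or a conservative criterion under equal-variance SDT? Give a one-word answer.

z(H) = 0.583, z(FA) = 0.126
c = −½·(z(H) + z(FA)) = -0.3545
c < 0 → liberal criterion (biased toward responding “yes”).

liberal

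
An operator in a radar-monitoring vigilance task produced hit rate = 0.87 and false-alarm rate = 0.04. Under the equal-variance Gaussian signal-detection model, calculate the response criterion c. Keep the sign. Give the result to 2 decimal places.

z(0.87) = 1.1264, z(0.04) = -1.7507
c = −½·[z(H) + z(FA)] = −0.5 × (1.1264 + (-1.7507)) = 0.31215
c > 0: the operator has a conservative response bias.

c = 0.31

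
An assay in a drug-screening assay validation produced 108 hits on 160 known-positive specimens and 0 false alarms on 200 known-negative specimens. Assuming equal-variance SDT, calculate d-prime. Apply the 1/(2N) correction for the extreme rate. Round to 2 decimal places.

d-prime = 3.26

The false-alarm rate is 0/200 = 0, so apply the 1/(2N) correction: FA → 1/(2·200) = 0.00250.
z(H) = z(0.67500) = 0.454
z(FA) = z(0.00250) = -2.807
d' = 0.454 − (-2.807) = 3.261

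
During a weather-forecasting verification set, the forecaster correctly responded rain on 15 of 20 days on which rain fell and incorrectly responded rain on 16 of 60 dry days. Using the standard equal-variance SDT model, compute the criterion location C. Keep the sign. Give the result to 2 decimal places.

H = 15/20 = 0.7500
FA = 16/60 = 0.2667
z(H) = 0.6745
z(FA) = -0.6228
c = −½·[z(H) + z(FA)] = −0.5 × (0.6745 + (-0.6228)) = -0.02585

C = -0.03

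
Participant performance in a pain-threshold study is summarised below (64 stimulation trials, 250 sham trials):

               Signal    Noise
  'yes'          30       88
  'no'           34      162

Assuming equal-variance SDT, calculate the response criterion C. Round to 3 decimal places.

C = 0.229

H = 30/64 = 0.4688
FA = 88/250 = 0.3520
z(H) = z(0.4688) = -0.0783
z(FA) = z(0.3520) = -0.3799
c = −½·[z(H) + z(FA)] = −0.5 × (-0.0783 + (-0.3799)) = 0.2291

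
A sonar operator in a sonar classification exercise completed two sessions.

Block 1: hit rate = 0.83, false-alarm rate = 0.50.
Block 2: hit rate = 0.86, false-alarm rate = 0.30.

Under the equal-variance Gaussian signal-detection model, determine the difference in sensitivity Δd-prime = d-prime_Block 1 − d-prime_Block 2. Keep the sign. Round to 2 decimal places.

Δd-prime = -0.65

Block 1: z(0.83) = 0.954, z(0.50) = 0.000, d' = 0.954
Block 2: z(0.86) = 1.080, z(0.30) = -0.524, d' = 1.604
Δd' = d'_Block 1 − d'_Block 2 = 0.954 − 1.604 = -0.650
Block 2 has the higher sensitivity.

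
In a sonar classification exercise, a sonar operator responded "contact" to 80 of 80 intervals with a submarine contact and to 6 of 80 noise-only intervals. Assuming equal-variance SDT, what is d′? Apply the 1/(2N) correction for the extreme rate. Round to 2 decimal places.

d′ = 3.94

The hit rate is 80/80 = 1, so apply the 1/(2N) correction: H → 1 − 1/(2·80) = 0.99375.
z(H) = z(0.99375) = 2.498
z(FA) = z(0.07500) = -1.440
d' = 2.498 − (-1.440) = 3.938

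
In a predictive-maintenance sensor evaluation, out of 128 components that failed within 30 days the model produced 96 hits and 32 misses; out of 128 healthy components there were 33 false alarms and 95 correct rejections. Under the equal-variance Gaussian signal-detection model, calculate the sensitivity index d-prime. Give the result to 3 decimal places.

d-prime = 1.325

H = 96/128 = 0.7500
FA = 33/128 = 0.2578
z(0.7500) = 0.6745, z(0.2578) = -0.6501
d' = z(H) − z(FA) = 0.6745 − (-0.6501) = 1.3246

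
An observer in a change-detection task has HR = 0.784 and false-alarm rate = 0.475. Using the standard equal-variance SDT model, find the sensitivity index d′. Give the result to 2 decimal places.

d′ = 0.85

z(H) = z(0.784) = 0.786
z(FA) = z(0.475) = -0.063
d' = z(H) − z(FA) = 0.786 − (-0.063) = 0.849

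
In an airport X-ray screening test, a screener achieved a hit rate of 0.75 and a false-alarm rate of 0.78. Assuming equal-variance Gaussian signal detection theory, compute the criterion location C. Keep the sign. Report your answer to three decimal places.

Φ⁻¹(H) = 0.6745
Φ⁻¹(FA) = 0.7722
c = −½·[z(H) + z(FA)] = −0.5 × (0.6745 + 0.7722) = -0.72335

C = -0.723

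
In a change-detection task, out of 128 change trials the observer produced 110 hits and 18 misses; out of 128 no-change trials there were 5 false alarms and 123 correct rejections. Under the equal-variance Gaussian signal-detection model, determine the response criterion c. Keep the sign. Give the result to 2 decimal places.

c = 0.34

H = 110/128 = 0.8594
FA = 5/128 = 0.0391
z(0.8594) = 1.0776, z(0.0391) = -1.7612
c = −½·[z(H) + z(FA)] = −0.5 × (1.0776 + (-1.7612)) = 0.3418
c > 0: the observer has a conservative response bias.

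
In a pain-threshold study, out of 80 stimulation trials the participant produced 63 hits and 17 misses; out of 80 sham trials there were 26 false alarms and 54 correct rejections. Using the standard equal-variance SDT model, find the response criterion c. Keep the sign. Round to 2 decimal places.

H = 63/80 = 0.7875
FA = 26/80 = 0.3250
z(0.7875) = 0.798, z(0.3250) = -0.454
c = −½·[z(H) + z(FA)] = −0.5 × (0.798 + (-0.454)) = -0.172
c < 0: the participant has a liberal response bias.

c = -0.17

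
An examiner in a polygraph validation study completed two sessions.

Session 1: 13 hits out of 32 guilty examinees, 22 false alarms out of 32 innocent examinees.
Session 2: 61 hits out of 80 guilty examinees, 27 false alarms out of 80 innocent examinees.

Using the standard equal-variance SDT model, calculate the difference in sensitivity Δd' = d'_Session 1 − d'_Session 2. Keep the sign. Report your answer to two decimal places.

Δd' = -1.86

Session 1: z(0.4062) = -0.237, z(0.6875) = 0.489, d' = -0.726
Session 2: z(0.7625) = 0.714, z(0.3375) = -0.419, d' = 1.133
Δd' = d'_Session 1 − d'_Session 2 = -0.726 − 1.133 = -1.859
Session 2 has the higher sensitivity.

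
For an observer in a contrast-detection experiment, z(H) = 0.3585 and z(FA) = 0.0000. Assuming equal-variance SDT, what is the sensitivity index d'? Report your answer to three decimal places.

d' = 0.359

d' = z(H) − z(FA) = 0.3585 − 0.0000 = 0.3585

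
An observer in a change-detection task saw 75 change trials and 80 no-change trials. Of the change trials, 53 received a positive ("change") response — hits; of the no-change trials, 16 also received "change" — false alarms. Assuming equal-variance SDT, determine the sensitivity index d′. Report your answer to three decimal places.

H = 53/75 = 0.7067
FA = 16/80 = 0.2000
Φ⁻¹(H) = Φ⁻¹(0.7067) = 0.5438
Φ⁻¹(FA) = Φ⁻¹(0.2000) = -0.8416
d' = z(H) − z(FA) = 0.5438 − (-0.8416) = 1.3854

d′ = 1.385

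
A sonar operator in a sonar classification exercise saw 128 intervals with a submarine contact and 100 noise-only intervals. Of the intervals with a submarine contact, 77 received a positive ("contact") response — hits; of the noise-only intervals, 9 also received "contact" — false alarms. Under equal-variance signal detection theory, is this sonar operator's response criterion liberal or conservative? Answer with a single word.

z(H) = 0.257, z(FA) = -1.341
c = −½·(z(H) + z(FA)) = 0.542
c > 0 → conservative criterion (biased toward responding “no”).

conservative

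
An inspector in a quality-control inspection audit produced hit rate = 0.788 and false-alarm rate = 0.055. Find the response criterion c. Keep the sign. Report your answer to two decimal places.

z(0.788) = 0.7995, z(0.055) = -1.5982
c = −½·[z(H) + z(FA)] = −0.5 × (0.7995 + (-1.5982)) = 0.39935

c = 0.40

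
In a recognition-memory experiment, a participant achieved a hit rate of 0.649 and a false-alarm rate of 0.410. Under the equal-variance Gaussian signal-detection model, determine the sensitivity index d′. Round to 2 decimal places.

z(H) = 0.3826
z(FA) = -0.2275
d' = z(H) − z(FA) = 0.3826 − (-0.2275) = 0.6101

d′ = 0.61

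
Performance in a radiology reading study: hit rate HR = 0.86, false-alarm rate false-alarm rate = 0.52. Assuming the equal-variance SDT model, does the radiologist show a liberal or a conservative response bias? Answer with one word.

liberal

z(H) = 1.080, z(FA) = 0.050
c = −½·(z(H) + z(FA)) = -0.565
c < 0 → liberal criterion (biased toward responding “yes”).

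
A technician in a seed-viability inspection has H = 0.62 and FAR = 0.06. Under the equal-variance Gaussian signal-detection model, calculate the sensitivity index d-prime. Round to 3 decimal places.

z(H) = z(0.62) = 0.3055
z(FA) = z(0.06) = -1.5548
d' = z(H) − z(FA) = 0.3055 − (-1.5548) = 1.8603

d-prime = 1.860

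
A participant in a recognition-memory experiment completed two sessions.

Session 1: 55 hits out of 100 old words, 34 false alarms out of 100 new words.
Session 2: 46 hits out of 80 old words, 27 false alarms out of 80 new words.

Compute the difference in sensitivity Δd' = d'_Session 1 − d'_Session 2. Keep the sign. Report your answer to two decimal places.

Δd' = -0.07

Session 1: z(0.5500) = 0.126, z(0.3400) = -0.412, d' = 0.538
Session 2: z(0.5750) = 0.189, z(0.3375) = -0.419, d' = 0.608
Δd' = d'_Session 1 − d'_Session 2 = 0.538 − 0.608 = -0.070
Session 2 has the higher sensitivity.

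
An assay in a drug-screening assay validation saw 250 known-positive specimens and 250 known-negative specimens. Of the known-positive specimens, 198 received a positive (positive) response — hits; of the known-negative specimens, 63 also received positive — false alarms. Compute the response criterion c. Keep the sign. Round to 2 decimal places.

c = -0.07

H = 198/250 = 0.7920
FA = 63/250 = 0.2520
z(0.7920) = 0.8134, z(0.2520) = -0.6682
c = −½·[z(H) + z(FA)] = −0.5 × (0.8134 + (-0.6682)) = -0.0726
c < 0: the assay has a liberal response bias.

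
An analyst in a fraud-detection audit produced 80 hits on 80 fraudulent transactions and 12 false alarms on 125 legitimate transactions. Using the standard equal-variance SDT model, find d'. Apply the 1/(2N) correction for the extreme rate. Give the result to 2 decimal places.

d' = 3.80

The hit rate is 80/80 = 1, so apply the 1/(2N) correction: H → 1 − 1/(2·80) = 0.99375.
z(H) = z(0.99375) = 2.498
z(FA) = z(0.09600) = -1.305
d' = 2.498 − (-1.305) = 3.803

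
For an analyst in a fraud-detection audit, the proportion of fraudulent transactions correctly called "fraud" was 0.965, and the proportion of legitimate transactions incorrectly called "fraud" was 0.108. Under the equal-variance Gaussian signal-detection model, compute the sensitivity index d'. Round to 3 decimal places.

Φ⁻¹(H) = Φ⁻¹(0.965) = 1.8119
Φ⁻¹(FA) = Φ⁻¹(0.108) = -1.2372
d' = z(H) − z(FA) = 1.8119 − (-1.2372) = 3.0491

d' = 3.049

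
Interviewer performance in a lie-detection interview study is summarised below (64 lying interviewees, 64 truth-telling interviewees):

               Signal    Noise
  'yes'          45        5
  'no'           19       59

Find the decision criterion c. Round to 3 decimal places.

H = 45/64 = 0.7031
FA = 5/64 = 0.0781
Φ⁻¹(H) = 0.5333
Φ⁻¹(FA) = -1.4180
c = −½·[z(H) + z(FA)] = −0.5 × (0.5333 + (-1.4180)) = 0.44235

c = 0.442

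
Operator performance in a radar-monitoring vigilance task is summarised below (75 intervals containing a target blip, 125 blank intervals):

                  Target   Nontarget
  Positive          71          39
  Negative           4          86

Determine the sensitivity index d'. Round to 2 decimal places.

H = 71/75 = 0.9467
FA = 39/125 = 0.3120
z(H) = 1.6137
z(FA) = -0.4902
d' = z(H) − z(FA) = 1.6137 − (-0.4902) = 2.1039

d' = 2.10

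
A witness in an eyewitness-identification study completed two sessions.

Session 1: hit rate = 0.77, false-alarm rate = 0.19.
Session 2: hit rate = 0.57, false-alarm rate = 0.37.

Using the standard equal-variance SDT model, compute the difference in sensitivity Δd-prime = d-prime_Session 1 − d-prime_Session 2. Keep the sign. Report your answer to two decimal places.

Δd-prime = 1.11

Session 1: z(0.77) = 0.739, z(0.19) = -0.878, d' = 1.617
Session 2: z(0.57) = 0.176, z(0.37) = -0.332, d' = 0.508
Δd' = d'_Session 1 − d'_Session 2 = 1.617 − 0.508 = 1.109
Session 1 has the higher sensitivity.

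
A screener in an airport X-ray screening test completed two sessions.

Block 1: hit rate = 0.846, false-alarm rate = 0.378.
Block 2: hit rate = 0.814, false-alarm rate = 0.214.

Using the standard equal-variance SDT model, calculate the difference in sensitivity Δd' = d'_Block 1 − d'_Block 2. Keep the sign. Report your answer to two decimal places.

Δd' = -0.36

Block 1: z(0.846) = 1.019, z(0.378) = -0.311, d' = 1.330
Block 2: z(0.814) = 0.893, z(0.214) = -0.793, d' = 1.686
Δd' = d'_Block 1 − d'_Block 2 = 1.330 − 1.686 = -0.356
Block 2 has the higher sensitivity.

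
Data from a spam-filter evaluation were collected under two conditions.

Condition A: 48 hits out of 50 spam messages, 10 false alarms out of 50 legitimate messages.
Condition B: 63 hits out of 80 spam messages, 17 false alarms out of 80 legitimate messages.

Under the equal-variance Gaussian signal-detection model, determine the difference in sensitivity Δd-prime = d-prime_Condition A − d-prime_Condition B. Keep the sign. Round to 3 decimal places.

Δd-prime = 0.997

Condition A: z(0.9600) = 1.7507, z(0.2000) = -0.8416, d' = 2.5923
Condition B: z(0.7875) = 0.7978, z(0.2125) = -0.7978, d' = 1.5956
Δd' = d'_Condition A − d'_Condition B = 2.5923 − 1.5956 = 0.9967
Condition A has the higher sensitivity.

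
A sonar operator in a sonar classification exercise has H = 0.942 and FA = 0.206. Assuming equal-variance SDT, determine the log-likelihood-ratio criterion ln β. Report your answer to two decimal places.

ln β = -0.90

z(H) = z(0.942) = 1.572
z(FA) = z(0.206) = -0.820
ln β = −½·[z(H)² − z(FA)²] = −0.5 × (2.471 − 0.672) = -0.8995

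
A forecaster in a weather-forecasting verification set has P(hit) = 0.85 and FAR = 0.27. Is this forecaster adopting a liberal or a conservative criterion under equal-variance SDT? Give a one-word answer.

z(H) = 1.036, z(FA) = -0.613
c = −½·(z(H) + z(FA)) = -0.2115
c < 0 → liberal criterion (biased toward responding “yes”).

liberal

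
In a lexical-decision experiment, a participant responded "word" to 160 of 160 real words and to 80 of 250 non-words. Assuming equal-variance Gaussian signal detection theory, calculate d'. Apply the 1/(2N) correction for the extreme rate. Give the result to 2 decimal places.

The hit rate is 160/160 = 1, so apply the 1/(2N) correction: H → 1 − 1/(2·160) = 0.99687.
z(H) = z(0.99687) = 2.734
z(FA) = z(0.32000) = -0.468
d' = 2.734 − (-0.468) = 3.202

d' = 3.20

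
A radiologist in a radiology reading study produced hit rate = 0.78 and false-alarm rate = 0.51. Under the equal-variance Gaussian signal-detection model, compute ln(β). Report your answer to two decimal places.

Φ⁻¹(H) = 0.772
Φ⁻¹(FA) = 0.025
ln β = −½·[z(H)² − z(FA)²] = −0.5 × (0.596 − 0.001) = -0.2975

ln β = -0.30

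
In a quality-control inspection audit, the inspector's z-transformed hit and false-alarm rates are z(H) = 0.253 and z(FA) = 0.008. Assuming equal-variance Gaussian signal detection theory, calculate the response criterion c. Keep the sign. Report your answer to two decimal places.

c = -0.13

c = −½·[z(H) + z(FA)] = −½·(0.253 + 0.008) = -0.1305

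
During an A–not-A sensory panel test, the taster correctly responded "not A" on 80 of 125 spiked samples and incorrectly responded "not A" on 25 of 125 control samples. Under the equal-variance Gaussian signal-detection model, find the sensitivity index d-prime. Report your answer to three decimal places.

H = 80/125 = 0.6400
FA = 25/125 = 0.2000
z(H) = z(0.6400) = 0.3585
z(FA) = z(0.2000) = -0.8416
d' = z(H) − z(FA) = 0.3585 − (-0.8416) = 1.2001

d-prime = 1.200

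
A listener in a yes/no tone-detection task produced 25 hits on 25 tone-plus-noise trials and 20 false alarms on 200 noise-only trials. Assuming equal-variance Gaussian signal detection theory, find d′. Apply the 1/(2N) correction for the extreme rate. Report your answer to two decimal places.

d′ = 3.34

The hit rate is 25/25 = 1, so apply the 1/(2N) correction: H → 1 − 1/(2·25) = 0.98000.
z(H) = z(0.98000) = 2.054
z(FA) = z(0.10000) = -1.282
d' = 2.054 − (-1.282) = 3.336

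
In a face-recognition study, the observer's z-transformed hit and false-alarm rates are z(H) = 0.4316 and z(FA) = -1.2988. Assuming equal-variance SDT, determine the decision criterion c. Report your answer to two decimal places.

c = 0.43

c = −½·[z(H) + z(FA)] = −½·(0.4316 + (-1.2988)) = 0.4336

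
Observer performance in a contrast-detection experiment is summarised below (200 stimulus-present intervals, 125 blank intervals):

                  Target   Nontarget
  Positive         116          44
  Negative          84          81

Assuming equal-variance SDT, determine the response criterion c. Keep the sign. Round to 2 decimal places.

H = 116/200 = 0.5800
FA = 44/125 = 0.3520
Φ⁻¹(H) = Φ⁻¹(0.5800) = 0.2019
Φ⁻¹(FA) = Φ⁻¹(0.3520) = -0.3799
c = −½·[z(H) + z(FA)] = −0.5 × (0.2019 + (-0.3799)) = 0.0890

c = 0.09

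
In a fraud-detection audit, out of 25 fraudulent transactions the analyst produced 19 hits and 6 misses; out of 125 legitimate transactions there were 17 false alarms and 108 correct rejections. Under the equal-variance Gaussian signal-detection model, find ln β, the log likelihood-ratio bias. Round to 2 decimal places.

ln β = 0.35

H = 19/25 = 0.7600
FA = 17/125 = 0.1360
z(H) = 0.706
z(FA) = -1.098
ln β = −½·[z(H)² − z(FA)²] = −0.5 × (0.498 − 1.206) = 0.354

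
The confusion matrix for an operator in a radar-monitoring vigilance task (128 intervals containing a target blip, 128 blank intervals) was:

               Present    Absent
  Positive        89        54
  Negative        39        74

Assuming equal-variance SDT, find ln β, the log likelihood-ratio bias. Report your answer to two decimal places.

ln β = -0.11

H = 89/128 = 0.6953
FA = 54/128 = 0.4219
z(H) = 0.511
z(FA) = -0.197
ln β = −½·[z(H)² − z(FA)²] = −0.5 × (0.261 − 0.039) = -0.111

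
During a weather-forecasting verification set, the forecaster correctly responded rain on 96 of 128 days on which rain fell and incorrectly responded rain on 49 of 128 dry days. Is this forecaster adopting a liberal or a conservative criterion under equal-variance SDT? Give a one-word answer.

z(H) = 0.674, z(FA) = -0.298
c = −½·(z(H) + z(FA)) = -0.188
c < 0 → liberal criterion (biased toward responding “yes”).

liberal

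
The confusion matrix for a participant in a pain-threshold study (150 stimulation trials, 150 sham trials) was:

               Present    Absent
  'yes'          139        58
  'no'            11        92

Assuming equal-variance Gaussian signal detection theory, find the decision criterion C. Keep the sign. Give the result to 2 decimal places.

C = -0.58

H = 139/150 = 0.9267
FA = 58/150 = 0.3867
z(0.9267) = 1.4516, z(0.3867) = -0.2879
c = −½·[z(H) + z(FA)] = −0.5 × (1.4516 + (-0.2879)) = -0.58185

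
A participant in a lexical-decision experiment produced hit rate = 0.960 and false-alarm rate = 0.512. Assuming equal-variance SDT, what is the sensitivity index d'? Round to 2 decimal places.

Φ⁻¹(H) = Φ⁻¹(0.960) = 1.751
Φ⁻¹(FA) = Φ⁻¹(0.512) = 0.030
d' = z(H) − z(FA) = 1.751 − 0.030 = 1.721

d' = 1.72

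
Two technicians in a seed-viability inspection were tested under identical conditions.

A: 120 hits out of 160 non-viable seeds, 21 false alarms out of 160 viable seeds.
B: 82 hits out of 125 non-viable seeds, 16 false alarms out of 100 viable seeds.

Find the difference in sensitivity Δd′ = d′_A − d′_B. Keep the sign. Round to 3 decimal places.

A: z(0.7500) = 0.6745, z(0.1313) = -1.1203, d' = 1.7948
B: z(0.6560) = 0.4016, z(0.1600) = -0.9945, d' = 1.3961
Δd' = d'_A − d'_B = 1.7948 − 1.3961 = 0.3987
A has the higher sensitivity.

Δd′ = 0.399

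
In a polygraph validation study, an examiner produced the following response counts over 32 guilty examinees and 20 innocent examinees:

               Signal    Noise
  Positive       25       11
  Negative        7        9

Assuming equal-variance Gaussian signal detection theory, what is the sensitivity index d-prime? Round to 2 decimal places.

H = 25/32 = 0.7812
FA = 11/20 = 0.5500
z(H) = z(0.7812) = 0.776
z(FA) = z(0.5500) = 0.126
d' = z(H) − z(FA) = 0.776 − 0.126 = 0.650

d-prime = 0.65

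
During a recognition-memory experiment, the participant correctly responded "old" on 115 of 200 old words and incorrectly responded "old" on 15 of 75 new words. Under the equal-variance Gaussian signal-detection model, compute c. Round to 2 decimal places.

c = 0.33

H = 115/200 = 0.5750
FA = 15/75 = 0.2000
Φ⁻¹(H) = 0.1891
Φ⁻¹(FA) = -0.8416
c = −½·[z(H) + z(FA)] = −0.5 × (0.1891 + (-0.8416)) = 0.32625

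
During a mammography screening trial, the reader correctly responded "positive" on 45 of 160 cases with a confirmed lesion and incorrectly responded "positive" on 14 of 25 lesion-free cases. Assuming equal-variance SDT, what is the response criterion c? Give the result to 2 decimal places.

c = 0.21

H = 45/160 = 0.2812
FA = 14/25 = 0.5600
z(H) = z(0.2812) = -0.579
z(FA) = z(0.5600) = 0.151
c = −½·[z(H) + z(FA)] = −0.5 × (-0.579 + 0.151) = 0.214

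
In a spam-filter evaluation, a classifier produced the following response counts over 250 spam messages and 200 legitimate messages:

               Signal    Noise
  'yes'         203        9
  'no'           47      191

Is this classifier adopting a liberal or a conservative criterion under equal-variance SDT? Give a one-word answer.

conservative

z(H) = 0.885, z(FA) = -1.695
c = −½·(z(H) + z(FA)) = 0.405
c > 0 → conservative criterion (biased toward responding “no”).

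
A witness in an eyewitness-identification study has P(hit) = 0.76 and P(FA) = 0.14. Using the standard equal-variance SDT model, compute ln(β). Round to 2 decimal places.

z(H) = 0.706
z(FA) = -1.080
ln β = −½·[z(H)² − z(FA)²] = −0.5 × (0.498 − 1.166) = 0.334

ln β = 0.33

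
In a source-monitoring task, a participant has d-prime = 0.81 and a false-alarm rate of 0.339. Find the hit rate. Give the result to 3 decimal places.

z(false-alarm rate) = z(0.339) = -0.4152
z(H) = z(FA) + d' = -0.4152 + 0.81 = 0.3948
hit rate = Φ(0.3948) = 0.6535

hit rate = 0.654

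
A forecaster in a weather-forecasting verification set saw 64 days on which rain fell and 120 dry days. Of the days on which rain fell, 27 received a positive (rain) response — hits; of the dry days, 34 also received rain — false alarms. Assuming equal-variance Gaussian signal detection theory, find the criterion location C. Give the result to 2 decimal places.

H = 27/64 = 0.4219
FA = 34/120 = 0.2833
z(0.4219) = -0.1970, z(0.2833) = -0.5731
c = −½·[z(H) + z(FA)] = −0.5 × (-0.1970 + (-0.5731)) = 0.38505
c > 0: the forecaster has a conservative response bias.

C = 0.39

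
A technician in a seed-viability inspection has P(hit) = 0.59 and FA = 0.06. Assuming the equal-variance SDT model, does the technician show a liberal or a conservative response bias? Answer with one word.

z(H) = 0.228, z(FA) = -1.555
c = −½·(z(H) + z(FA)) = 0.6635
c > 0 → conservative criterion (biased toward responding “no”).

conservative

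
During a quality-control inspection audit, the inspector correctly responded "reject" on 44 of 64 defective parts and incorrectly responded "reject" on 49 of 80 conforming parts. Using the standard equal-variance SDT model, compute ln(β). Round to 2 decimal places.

ln β = -0.08

H = 44/64 = 0.6875
FA = 49/80 = 0.6125
Φ⁻¹(H) = 0.489
Φ⁻¹(FA) = 0.286
ln β = −½·[z(H)² − z(FA)²] = −0.5 × (0.239 − 0.082) = -0.0785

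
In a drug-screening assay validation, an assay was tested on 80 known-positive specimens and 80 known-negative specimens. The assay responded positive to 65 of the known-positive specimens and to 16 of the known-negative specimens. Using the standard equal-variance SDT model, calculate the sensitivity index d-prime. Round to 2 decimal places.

d-prime = 1.73

H = 65/80 = 0.8125
FA = 16/80 = 0.2000
z(0.8125) = 0.8871, z(0.2000) = -0.8416
d' = z(H) − z(FA) = 0.8871 − (-0.8416) = 1.7287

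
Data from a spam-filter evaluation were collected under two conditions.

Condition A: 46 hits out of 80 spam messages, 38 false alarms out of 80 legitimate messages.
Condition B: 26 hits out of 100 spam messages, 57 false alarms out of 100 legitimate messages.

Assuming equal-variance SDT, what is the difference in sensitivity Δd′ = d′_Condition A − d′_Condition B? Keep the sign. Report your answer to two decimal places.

Condition A: z(0.5750) = 0.189, z(0.4750) = -0.063, d' = 0.252
Condition B: z(0.2600) = -0.643, z(0.5700) = 0.176, d' = -0.819
Δd' = d'_Condition A − d'_Condition B = 0.252 − (-0.819) = 1.071
Condition A has the higher sensitivity.

Δd′ = 1.07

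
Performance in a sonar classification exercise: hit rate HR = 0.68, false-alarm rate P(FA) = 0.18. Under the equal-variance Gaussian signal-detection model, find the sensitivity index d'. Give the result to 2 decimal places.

Φ⁻¹(0.68) = 0.4677, Φ⁻¹(0.18) = -0.9154
d' = z(H) − z(FA) = 0.4677 − (-0.9154) = 1.3831

d' = 1.38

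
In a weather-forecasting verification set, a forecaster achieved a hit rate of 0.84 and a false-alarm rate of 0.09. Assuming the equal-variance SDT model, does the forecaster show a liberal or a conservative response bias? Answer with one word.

z(H) = 0.994, z(FA) = -1.341
c = −½·(z(H) + z(FA)) = 0.1735
c > 0 → conservative criterion (biased toward responding “no”).

conservative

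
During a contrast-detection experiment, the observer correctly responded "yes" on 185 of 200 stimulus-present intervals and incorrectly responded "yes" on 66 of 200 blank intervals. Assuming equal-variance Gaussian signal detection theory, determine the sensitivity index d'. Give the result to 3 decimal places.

H = 185/200 = 0.9250
FA = 66/200 = 0.3300
z(H) = z(0.9250) = 1.4395
z(FA) = z(0.3300) = -0.4399
d' = z(H) − z(FA) = 1.4395 − (-0.4399) = 1.8794

d' = 1.879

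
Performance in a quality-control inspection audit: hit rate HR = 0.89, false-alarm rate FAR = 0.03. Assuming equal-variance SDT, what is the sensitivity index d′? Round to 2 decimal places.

z(H) = z(0.89) = 1.2265
z(FA) = z(0.03) = -1.8808
d' = z(H) − z(FA) = 1.2265 − (-1.8808) = 3.1073

d′ = 3.11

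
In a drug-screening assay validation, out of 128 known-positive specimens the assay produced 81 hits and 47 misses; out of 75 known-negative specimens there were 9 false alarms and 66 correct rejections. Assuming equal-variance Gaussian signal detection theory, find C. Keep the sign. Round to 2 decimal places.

H = 81/128 = 0.6328
FA = 9/75 = 0.1200
Φ⁻¹(H) = Φ⁻¹(0.6328) = 0.3393
Φ⁻¹(FA) = Φ⁻¹(0.1200) = -1.1750
c = −½·[z(H) + z(FA)] = −0.5 × (0.3393 + (-1.1750)) = 0.41785

C = 0.42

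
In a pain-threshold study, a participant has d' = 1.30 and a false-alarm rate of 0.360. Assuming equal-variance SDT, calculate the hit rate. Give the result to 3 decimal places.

hit rate = 0.827

z(false-alarm rate) = z(0.360) = -0.3585
z(H) = z(FA) + d' = -0.3585 + 1.30 = 0.9415
hit rate = Φ(0.9415) = 0.8268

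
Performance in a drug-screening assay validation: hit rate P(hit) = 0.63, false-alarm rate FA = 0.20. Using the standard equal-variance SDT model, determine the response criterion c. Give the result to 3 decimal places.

z(H) = z(0.63) = 0.3319
z(FA) = z(0.20) = -0.8416
c = −½·[z(H) + z(FA)] = −0.5 × (0.3319 + (-0.8416)) = 0.25485
c > 0: the assay has a conservative response bias.

c = 0.255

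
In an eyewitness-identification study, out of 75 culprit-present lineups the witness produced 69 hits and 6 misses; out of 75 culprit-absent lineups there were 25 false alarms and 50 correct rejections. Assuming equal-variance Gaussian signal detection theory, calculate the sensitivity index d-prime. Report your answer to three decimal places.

d-prime = 1.836

H = 69/75 = 0.9200
FA = 25/75 = 0.3333
Φ⁻¹(0.9200) = 1.4051, Φ⁻¹(0.3333) = -0.4308
d' = z(H) − z(FA) = 1.4051 − (-0.4308) = 1.8359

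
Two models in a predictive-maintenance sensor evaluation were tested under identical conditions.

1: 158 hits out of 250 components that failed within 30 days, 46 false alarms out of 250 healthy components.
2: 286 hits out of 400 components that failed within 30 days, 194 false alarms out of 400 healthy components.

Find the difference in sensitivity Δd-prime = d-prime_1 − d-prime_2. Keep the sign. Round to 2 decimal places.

1: z(0.6320) = 0.337, z(0.1840) = -0.900, d' = 1.237
2: z(0.7150) = 0.568, z(0.4850) = -0.038, d' = 0.606
Δd' = d'_1 − d'_2 = 1.237 − 0.606 = 0.631
1 has the higher sensitivity.

Δd-prime = 0.63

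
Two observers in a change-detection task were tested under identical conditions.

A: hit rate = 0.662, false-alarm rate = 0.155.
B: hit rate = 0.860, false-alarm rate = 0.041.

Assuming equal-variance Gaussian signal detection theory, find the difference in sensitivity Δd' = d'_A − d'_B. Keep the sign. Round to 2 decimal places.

A: z(0.662) = 0.418, z(0.155) = -1.015, d' = 1.433
B: z(0.860) = 1.080, z(0.041) = -1.739, d' = 2.819
Δd' = d'_A − d'_B = 1.433 − 2.819 = -1.386
B has the higher sensitivity.

Δd' = -1.39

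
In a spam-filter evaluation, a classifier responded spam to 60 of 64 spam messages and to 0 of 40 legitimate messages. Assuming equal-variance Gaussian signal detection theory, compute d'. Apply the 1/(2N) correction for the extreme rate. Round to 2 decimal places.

The false-alarm rate is 0/40 = 0, so apply the 1/(2N) correction: FA → 1/(2·40) = 0.01250.
z(H) = z(0.93750) = 1.534
z(FA) = z(0.01250) = -2.241
d' = 1.534 − (-2.241) = 3.775

d' = 3.78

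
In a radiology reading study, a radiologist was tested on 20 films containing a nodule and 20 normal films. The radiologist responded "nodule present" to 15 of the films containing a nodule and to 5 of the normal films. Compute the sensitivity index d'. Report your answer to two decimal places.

d' = 1.35

H = 15/20 = 0.7500
FA = 5/20 = 0.2500
z(0.7500) = 0.674, z(0.2500) = -0.674
d' = z(H) − z(FA) = 0.674 − (-0.674) = 1.348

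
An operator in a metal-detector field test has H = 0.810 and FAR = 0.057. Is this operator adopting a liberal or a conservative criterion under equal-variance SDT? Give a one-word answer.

conservative

z(H) = 0.878, z(FA) = -1.580
c = −½·(z(H) + z(FA)) = 0.351
c > 0 → conservative criterion (biased toward responding “no”).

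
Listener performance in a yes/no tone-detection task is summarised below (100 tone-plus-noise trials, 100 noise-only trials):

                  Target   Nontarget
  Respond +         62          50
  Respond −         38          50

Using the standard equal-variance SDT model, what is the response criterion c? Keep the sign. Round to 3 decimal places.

H = 62/100 = 0.6200
FA = 50/100 = 0.5000
Φ⁻¹(0.6200) = 0.3055, Φ⁻¹(0.5000) = 0.0000
c = −½·[z(H) + z(FA)] = −0.5 × (0.3055 + 0.0000) = -0.15275

c = -0.153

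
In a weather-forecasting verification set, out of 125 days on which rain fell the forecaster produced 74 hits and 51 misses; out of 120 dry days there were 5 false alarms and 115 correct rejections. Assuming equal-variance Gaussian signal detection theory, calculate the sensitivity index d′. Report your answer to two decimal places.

H = 74/125 = 0.5920
FA = 5/120 = 0.0417
z(H) = z(0.5920) = 0.233
z(FA) = z(0.0417) = -1.731
d' = z(H) − z(FA) = 0.233 − (-1.731) = 1.964

d′ = 1.96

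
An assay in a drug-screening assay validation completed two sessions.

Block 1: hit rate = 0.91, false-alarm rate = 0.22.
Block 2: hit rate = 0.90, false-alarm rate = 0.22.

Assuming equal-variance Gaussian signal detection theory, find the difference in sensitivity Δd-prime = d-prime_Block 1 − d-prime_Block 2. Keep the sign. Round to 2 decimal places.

Block 1: z(0.91) = 1.341, z(0.22) = -0.772, d' = 2.113
Block 2: z(0.90) = 1.282, z(0.22) = -0.772, d' = 2.054
Δd' = d'_Block 1 − d'_Block 2 = 2.113 − 2.054 = 0.059
Block 1 has the higher sensitivity.

Δd-prime = 0.06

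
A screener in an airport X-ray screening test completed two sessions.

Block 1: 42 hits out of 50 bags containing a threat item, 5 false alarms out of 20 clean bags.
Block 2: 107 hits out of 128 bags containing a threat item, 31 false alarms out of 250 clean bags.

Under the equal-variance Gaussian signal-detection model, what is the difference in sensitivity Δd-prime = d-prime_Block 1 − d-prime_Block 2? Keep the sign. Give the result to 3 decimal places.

Δd-prime = -0.464

Block 1: z(0.8400) = 0.9945, z(0.2500) = -0.6745, d' = 1.6690
Block 2: z(0.8359) = 0.9777, z(0.1240) = -1.1552, d' = 2.1329
Δd' = d'_Block 1 − d'_Block 2 = 1.6690 − 2.1329 = -0.4639
Block 2 has the higher sensitivity.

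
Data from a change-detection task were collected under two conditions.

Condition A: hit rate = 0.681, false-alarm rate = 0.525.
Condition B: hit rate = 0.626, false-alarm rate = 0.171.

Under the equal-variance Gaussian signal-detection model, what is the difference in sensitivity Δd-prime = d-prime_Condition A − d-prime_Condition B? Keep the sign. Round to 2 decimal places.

Δd-prime = -0.86

Condition A: z(0.681) = 0.470, z(0.525) = 0.063, d' = 0.407
Condition B: z(0.626) = 0.321, z(0.171) = -0.950, d' = 1.271
Δd' = d'_Condition A − d'_Condition B = 0.407 − 1.271 = -0.864
Condition B has the higher sensitivity.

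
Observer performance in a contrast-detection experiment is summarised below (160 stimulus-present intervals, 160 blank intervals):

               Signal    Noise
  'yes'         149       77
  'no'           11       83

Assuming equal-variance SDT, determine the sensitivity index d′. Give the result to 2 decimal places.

d′ = 1.53

H = 149/160 = 0.9313
FA = 77/160 = 0.4813
Φ⁻¹(0.9313) = 1.4855, Φ⁻¹(0.4813) = -0.0469
d' = z(H) − z(FA) = 1.4855 − (-0.0469) = 1.5324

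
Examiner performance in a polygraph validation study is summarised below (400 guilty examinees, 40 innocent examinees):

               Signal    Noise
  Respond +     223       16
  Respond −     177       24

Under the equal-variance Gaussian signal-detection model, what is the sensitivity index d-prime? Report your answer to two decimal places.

d-prime = 0.40

H = 223/400 = 0.5575
FA = 16/40 = 0.4000
Φ⁻¹(0.5575) = 0.145, Φ⁻¹(0.4000) = -0.253
d' = z(H) − z(FA) = 0.145 − (-0.253) = 0.398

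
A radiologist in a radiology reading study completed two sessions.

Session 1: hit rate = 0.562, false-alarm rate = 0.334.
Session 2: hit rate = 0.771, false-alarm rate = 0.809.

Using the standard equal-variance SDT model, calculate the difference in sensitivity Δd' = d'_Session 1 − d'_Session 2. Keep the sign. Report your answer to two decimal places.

Δd' = 0.72

Session 1: z(0.562) = 0.156, z(0.334) = -0.429, d' = 0.585
Session 2: z(0.771) = 0.742, z(0.809) = 0.874, d' = -0.132
Δd' = d'_Session 1 − d'_Session 2 = 0.585 − (-0.132) = 0.717
Session 1 has the higher sensitivity.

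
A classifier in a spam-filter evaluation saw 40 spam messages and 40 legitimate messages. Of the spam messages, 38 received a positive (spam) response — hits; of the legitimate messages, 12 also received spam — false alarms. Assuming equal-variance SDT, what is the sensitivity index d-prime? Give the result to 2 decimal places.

d-prime = 2.17

H = 38/40 = 0.9500
FA = 12/40 = 0.3000
z(H) = 1.6449
z(FA) = -0.5244
d' = z(H) − z(FA) = 1.6449 − (-0.5244) = 2.1693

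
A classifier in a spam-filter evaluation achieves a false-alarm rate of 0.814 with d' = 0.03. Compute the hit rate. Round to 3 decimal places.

z(false-alarm rate) = z(0.814) = 0.8927
z(H) = z(FA) + d' = 0.8927 + 0.03 = 0.9227
hit rate = Φ(0.9227) = 0.8219

hit rate = 0.822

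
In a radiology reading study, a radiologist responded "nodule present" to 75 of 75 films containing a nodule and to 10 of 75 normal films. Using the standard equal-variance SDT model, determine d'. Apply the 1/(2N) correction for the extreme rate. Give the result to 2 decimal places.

The hit rate is 75/75 = 1, so apply the 1/(2N) correction: H → 1 − 1/(2·75) = 0.99333.
z(H) = z(0.99333) = 2.475
z(FA) = z(0.13333) = -1.111
d' = 2.475 − (-1.111) = 3.586

d' = 3.59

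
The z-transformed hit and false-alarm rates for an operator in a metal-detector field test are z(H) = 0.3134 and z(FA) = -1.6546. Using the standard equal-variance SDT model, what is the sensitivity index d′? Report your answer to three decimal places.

d' = z(H) − z(FA) = 0.3134 − (-1.6546) = 1.9680

d′ = 1.968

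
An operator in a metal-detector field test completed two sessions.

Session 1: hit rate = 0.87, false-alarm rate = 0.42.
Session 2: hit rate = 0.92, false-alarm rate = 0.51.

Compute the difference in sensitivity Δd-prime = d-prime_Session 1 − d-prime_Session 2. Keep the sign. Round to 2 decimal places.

Session 1: z(0.87) = 1.126, z(0.42) = -0.202, d' = 1.328
Session 2: z(0.92) = 1.405, z(0.51) = 0.025, d' = 1.380
Δd' = d'_Session 1 − d'_Session 2 = 1.328 − 1.380 = -0.052
Session 2 has the higher sensitivity.

Δd-prime = -0.05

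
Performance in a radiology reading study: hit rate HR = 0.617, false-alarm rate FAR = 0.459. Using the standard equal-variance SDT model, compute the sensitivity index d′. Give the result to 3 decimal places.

z(H) = 0.2976
z(FA) = -0.1030
d' = z(H) − z(FA) = 0.2976 − (-0.1030) = 0.4006

d′ = 0.401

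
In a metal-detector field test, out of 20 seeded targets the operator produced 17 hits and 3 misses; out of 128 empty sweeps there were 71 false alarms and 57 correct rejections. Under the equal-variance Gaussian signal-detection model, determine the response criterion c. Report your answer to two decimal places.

H = 17/20 = 0.8500
FA = 71/128 = 0.5547
Φ⁻¹(0.8500) = 1.0364, Φ⁻¹(0.5547) = 0.1375
c = −½·[z(H) + z(FA)] = −0.5 × (1.0364 + 0.1375) = -0.58695

c = -0.59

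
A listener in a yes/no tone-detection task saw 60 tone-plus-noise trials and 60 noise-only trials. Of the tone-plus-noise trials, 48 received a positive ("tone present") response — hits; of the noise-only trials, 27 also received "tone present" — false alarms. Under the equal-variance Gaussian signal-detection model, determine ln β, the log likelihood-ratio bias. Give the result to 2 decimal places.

ln β = -0.35

H = 48/60 = 0.8000
FA = 27/60 = 0.4500
Φ⁻¹(0.8000) = 0.842, Φ⁻¹(0.4500) = -0.126
ln β = −½·[z(H)² − z(FA)²] = −0.5 × (0.709 − 0.016) = -0.3465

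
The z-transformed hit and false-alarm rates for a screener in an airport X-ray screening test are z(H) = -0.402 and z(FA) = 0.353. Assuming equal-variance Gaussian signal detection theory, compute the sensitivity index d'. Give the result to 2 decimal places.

d' = z(H) − z(FA) = -0.402 − 0.353 = -0.755

d' = -0.76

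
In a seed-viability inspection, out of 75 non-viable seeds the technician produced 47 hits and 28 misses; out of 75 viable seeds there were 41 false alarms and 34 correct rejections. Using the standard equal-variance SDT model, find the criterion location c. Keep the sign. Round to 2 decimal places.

c = -0.22

H = 47/75 = 0.6267
FA = 41/75 = 0.5467
z(H) = z(0.6267) = 0.323
z(FA) = z(0.5467) = 0.117
c = −½·[z(H) + z(FA)] = −0.5 × (0.323 + 0.117) = -0.220
c < 0: the technician has a liberal response bias.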